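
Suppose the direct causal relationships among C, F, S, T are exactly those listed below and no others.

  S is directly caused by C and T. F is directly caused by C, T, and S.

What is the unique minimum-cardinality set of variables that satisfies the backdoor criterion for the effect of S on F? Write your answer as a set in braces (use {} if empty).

{C, T}

Variables eligible for adjustment (non-descendants of S, excluding S and F): {C, T}.
Backdoor paths from S to F:
  P1: S <- T -> F
  P2: S <- C -> F
The empty set is not sufficient: P1 (S <- T -> F) has no collider blocking it and no conditioned non-collider, so it is open.
Try {C, T}:
  P1: blocked at fork node T ∈ conditioning set.
  P2: blocked at fork node C ∈ conditioning set.
{C, T} contains no descendant of S and blocks every backdoor path.
Every element of {C, T} is needed (dropping C leaves P2 open; dropping T leaves P1 open), so no proper subset is valid.
Among all size-2 subsets of the eligible variables, only {C, T} blocks every backdoor path, so it is the unique smallest valid adjustment set.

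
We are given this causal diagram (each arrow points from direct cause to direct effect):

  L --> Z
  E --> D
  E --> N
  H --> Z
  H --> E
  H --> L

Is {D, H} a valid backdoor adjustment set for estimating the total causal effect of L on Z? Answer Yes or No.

Yes

Backdoor paths from L to Z (paths whose first edge points into L):
  P1: L <- H -> Z
Condition 1 (no descendant of L in the set): holds — descendants of L are {Z}; none are in {D, H}.
Condition 2 (every backdoor path blocked by {D, H}):
  P1: blocked at fork node H ∈ conditioning set.
{D, H} satisfies the backdoor criterion.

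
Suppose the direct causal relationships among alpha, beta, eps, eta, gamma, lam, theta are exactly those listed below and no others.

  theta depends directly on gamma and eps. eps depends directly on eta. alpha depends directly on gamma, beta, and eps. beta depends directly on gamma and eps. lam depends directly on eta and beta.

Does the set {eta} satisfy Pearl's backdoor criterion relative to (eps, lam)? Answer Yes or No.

Backdoor paths from eps to lam (paths whose first edge points into eps):
  P1: eps <- eta -> lam
Condition 1 (no descendant of eps in the set): holds — descendants of eps are {alpha, beta, lam, theta}; none are in {eta}.
Condition 2 (every backdoor path blocked by {eta}):
  P1: blocked at fork node eta ∈ conditioning set.
{eta} satisfies the backdoor criterion.

Yes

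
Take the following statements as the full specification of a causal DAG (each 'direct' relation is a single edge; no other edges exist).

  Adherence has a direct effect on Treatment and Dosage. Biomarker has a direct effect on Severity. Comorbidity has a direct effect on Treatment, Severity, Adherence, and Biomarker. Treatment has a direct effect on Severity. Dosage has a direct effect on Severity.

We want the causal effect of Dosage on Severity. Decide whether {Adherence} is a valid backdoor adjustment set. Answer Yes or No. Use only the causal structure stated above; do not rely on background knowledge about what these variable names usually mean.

Backdoor paths from Dosage to Severity (paths whose first edge points into Dosage):
  P1: Dosage <- Adherence <- Comorbidity -> Treatment -> Severity
  P2: Dosage <- Adherence <- Comorbidity -> Biomarker -> Severity
  P3: Dosage <- Adherence <- Comorbidity -> Severity
  P4: Dosage <- Adherence -> Treatment <- Comorbidity -> Biomarker -> Severity
  P5: Dosage <- Adherence -> Treatment <- Comorbidity -> Severity
  P6: Dosage <- Adherence -> Treatment -> Severity
Condition 1 (no descendant of Dosage in the set): holds — descendants of Dosage are {Severity}; none are in {Adherence}.
Condition 2 (every backdoor path blocked by {Adherence}):
  P1: blocked at chain node Adherence ∈ conditioning set.
  P2: blocked at chain node Adherence ∈ conditioning set.
  P3: blocked at chain node Adherence ∈ conditioning set.
  P4: blocked at fork node Adherence ∈ conditioning set.
  P5: blocked at fork node Adherence ∈ conditioning set.
  P6: blocked at fork node Adherence ∈ conditioning set.
{Adherence} satisfies the backdoor criterion.

Yes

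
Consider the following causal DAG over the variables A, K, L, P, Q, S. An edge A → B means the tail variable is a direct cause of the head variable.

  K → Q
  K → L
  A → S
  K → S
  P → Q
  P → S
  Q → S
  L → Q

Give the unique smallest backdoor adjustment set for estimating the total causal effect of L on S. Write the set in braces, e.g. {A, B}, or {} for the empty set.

Variables eligible for adjustment (non-descendants of L, excluding L and S): {A, K, P}.
Backdoor paths from L to S:
  P1: L <- K -> Q <- P -> S
  P2: L <- K -> Q -> S
  P3: L <- K -> S
The empty set is not sufficient: P2 (L <- K -> Q -> S) has no collider blocking it and no conditioned non-collider, so it is open.
Try {K}:
  P1: blocked at fork node K ∈ conditioning set.
  P2: blocked at fork node K ∈ conditioning set.
  P3: blocked at fork node K ∈ conditioning set.
{K} contains no descendant of L and blocks every backdoor path.
No other singleton works — e.g. {A} leaves P2 open — so {K} is the unique smallest valid adjustment set.

{K}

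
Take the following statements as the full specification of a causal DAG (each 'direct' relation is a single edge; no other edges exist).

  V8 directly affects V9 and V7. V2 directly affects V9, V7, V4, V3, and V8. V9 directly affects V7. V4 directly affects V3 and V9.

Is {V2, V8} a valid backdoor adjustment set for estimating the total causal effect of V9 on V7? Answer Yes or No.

Backdoor paths from V9 to V7 (paths whose first edge points into V9):
  P1: V9 <- V2 -> V8 -> V7
  P2: V9 <- V2 -> V7
  P3: V9 <- V4 <- V2 -> V8 -> V7
  P4: V9 <- V4 <- V2 -> V7
  P5: V9 <- V4 -> V3 <- V2 -> V8 -> V7
  P6: V9 <- V4 -> V3 <- V2 -> V7
  P7: V9 <- V8 <- V2 -> V7
  P8: V9 <- V8 -> V7
Condition 1 (no descendant of V9 in the set): holds — descendants of V9 are {V7}; none are in {V2, V8}.
Condition 2 (every backdoor path blocked by {V2, V8}):
  P1: blocked at fork node V2 ∈ conditioning set.
  P2: blocked at fork node V2 ∈ conditioning set.
  P3: blocked at fork node V2 ∈ conditioning set.
  P4: blocked at fork node V2 ∈ conditioning set.
  P5: blocked at collider V3 (neither it nor any descendant is in the conditioning set).
  P6: blocked at collider V3 (neither it nor any descendant is in the conditioning set).
  P7: blocked at chain node V8 ∈ conditioning set.
  P8: blocked at fork node V8 ∈ conditioning set.
{V2, V8} satisfies the backdoor criterion.

Yes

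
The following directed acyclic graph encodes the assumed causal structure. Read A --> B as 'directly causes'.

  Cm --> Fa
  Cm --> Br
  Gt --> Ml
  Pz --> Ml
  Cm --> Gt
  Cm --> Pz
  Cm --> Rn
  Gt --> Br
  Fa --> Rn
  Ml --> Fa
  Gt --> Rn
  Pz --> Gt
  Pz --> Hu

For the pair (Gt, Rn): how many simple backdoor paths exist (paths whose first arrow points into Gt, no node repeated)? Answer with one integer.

A backdoor path from Gt to Rn is any simple undirected path whose first edge points into Gt (i.e. leaves Gt via a parent).
Parents of Gt: {Cm, Pz}.
Enumerating:
  P1: Gt <- Cm -> Pz -> Ml -> Fa -> Rn
  P2: Gt <- Cm -> Fa -> Rn
  P3: Gt <- Cm -> Rn
  P4: Gt <- Pz <- Cm -> Fa -> Rn
  P5: Gt <- Pz <- Cm -> Rn
  P6: Gt <- Pz -> Ml -> Fa <- Cm -> Rn
  P7: Gt <- Pz -> Ml -> Fa -> Rn
That exhausts the simple backdoor paths. Count: 7.

7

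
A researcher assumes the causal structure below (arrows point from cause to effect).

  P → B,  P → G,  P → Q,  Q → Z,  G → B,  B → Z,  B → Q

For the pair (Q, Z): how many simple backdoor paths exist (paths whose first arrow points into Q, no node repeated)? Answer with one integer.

A backdoor path from Q to Z is any simple undirected path whose first edge points into Q (i.e. leaves Q via a parent).
Parents of Q: {B, P}.
Enumerating:
  P1: Q <- P -> G -> B -> Z
  P2: Q <- P -> B -> Z
  P3: Q <- B -> Z
That exhausts the simple backdoor paths. Count: 3.

3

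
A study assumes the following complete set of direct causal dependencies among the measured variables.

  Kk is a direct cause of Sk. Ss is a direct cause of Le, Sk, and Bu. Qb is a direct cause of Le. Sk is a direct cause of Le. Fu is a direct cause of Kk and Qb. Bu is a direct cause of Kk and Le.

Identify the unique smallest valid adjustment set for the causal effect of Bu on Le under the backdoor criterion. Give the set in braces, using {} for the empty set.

Variables eligible for adjustment (non-descendants of Bu, excluding Bu and Le): {Fu, Qb, Ss}.
Backdoor paths from Bu to Le:
  P1: Bu <- Ss -> Sk <- Kk <- Fu -> Qb -> Le
  P2: Bu <- Ss -> Sk -> Le
  P3: Bu <- Ss -> Le
The empty set is not sufficient: P2 (Bu <- Ss -> Sk -> Le) has no collider blocking it and no conditioned non-collider, so it is open.
Try {Ss}:
  P1: blocked at fork node Ss ∈ conditioning set.
  P2: blocked at fork node Ss ∈ conditioning set.
  P3: blocked at fork node Ss ∈ conditioning set.
{Ss} contains no descendant of Bu and blocks every backdoor path.
No other singleton works — e.g. {Fu} leaves P2 open — so {Ss} is the unique smallest valid adjustment set.

{Ss}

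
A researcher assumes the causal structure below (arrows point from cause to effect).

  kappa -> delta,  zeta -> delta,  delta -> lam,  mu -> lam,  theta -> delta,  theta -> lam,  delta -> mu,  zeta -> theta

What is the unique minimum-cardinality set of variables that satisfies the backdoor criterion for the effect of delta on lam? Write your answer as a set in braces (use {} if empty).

Variables eligible for adjustment (non-descendants of delta, excluding delta and lam): {kappa, theta, zeta}.
Backdoor paths from delta to lam:
  P1: delta <- zeta -> theta -> lam
  P2: delta <- theta -> lam
The empty set is not sufficient: P1 (delta <- zeta -> theta -> lam) has no collider blocking it and no conditioned non-collider, so it is open.
Try {theta}:
  P1: blocked at chain node theta ∈ conditioning set.
  P2: blocked at fork node theta ∈ conditioning set.
{theta} contains no descendant of delta and blocks every backdoor path.
No other singleton works — e.g. {zeta} leaves P2 open — so {theta} is the unique smallest valid adjustment set.

{theta}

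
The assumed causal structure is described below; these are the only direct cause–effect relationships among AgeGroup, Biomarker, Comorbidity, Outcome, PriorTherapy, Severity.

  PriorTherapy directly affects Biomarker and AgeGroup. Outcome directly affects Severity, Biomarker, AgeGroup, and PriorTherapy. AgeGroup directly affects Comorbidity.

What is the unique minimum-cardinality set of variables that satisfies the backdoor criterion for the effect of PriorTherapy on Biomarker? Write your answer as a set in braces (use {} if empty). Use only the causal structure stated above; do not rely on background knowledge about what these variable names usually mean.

{Outcome}

Variables eligible for adjustment (non-descendants of PriorTherapy, excluding PriorTherapy and Biomarker): {Outcome, Severity}.
Backdoor paths from PriorTherapy to Biomarker:
  P1: PriorTherapy <- Outcome -> Biomarker
The empty set is not sufficient: P1 (PriorTherapy <- Outcome -> Biomarker) has no collider blocking it and no conditioned non-collider, so it is open.
Try {Outcome}:
  P1: blocked at fork node Outcome ∈ conditioning set.
{Outcome} contains no descendant of PriorTherapy and blocks every backdoor path.
No other singleton works — e.g. {Severity} leaves P1 open — so {Outcome} is the unique smallest valid adjustment set.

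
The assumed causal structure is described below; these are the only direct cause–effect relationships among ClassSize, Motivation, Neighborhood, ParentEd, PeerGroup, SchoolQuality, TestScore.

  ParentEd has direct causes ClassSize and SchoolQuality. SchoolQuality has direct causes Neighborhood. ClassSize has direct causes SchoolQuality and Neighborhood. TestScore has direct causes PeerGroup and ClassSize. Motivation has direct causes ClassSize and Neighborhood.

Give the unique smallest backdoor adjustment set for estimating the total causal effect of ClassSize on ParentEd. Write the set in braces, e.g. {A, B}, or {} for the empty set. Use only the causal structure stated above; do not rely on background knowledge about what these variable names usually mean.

Variables eligible for adjustment (non-descendants of ClassSize, excluding ClassSize and ParentEd): {Neighborhood, PeerGroup, SchoolQuality}.
Backdoor paths from ClassSize to ParentEd:
  P1: ClassSize <- Neighborhood -> SchoolQuality -> ParentEd
  P2: ClassSize <- SchoolQuality -> ParentEd
The empty set is not sufficient: P1 (ClassSize <- Neighborhood -> SchoolQuality -> ParentEd) has no collider blocking it and no conditioned non-collider, so it is open.
Try {SchoolQuality}:
  P1: blocked at chain node SchoolQuality ∈ conditioning set.
  P2: blocked at fork node SchoolQuality ∈ conditioning set.
{SchoolQuality} contains no descendant of ClassSize and blocks every backdoor path.
No other singleton works — e.g. {Neighborhood} leaves P2 open — so {SchoolQuality} is the unique smallest valid adjustment set.

{SchoolQuality}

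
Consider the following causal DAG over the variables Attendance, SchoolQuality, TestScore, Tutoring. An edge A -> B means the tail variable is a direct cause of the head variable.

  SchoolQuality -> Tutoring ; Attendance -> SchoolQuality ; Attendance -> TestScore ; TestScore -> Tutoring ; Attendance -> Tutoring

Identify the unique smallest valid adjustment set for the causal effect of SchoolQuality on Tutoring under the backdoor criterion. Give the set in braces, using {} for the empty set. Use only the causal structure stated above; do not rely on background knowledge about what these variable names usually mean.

{Attendance}

Variables eligible for adjustment (non-descendants of SchoolQuality, excluding SchoolQuality and Tutoring): {Attendance, TestScore}.
Backdoor paths from SchoolQuality to Tutoring:
  P1: SchoolQuality <- Attendance -> TestScore -> Tutoring
  P2: SchoolQuality <- Attendance -> Tutoring
The empty set is not sufficient: P1 (SchoolQuality <- Attendance -> TestScore -> Tutoring) has no collider blocking it and no conditioned non-collider, so it is open.
Try {Attendance}:
  P1: blocked at fork node Attendance ∈ conditioning set.
  P2: blocked at fork node Attendance ∈ conditioning set.
{Attendance} contains no descendant of SchoolQuality and blocks every backdoor path.
No other singleton works — e.g. {TestScore} leaves P2 open — so {Attendance} is the unique smallest valid adjustment set.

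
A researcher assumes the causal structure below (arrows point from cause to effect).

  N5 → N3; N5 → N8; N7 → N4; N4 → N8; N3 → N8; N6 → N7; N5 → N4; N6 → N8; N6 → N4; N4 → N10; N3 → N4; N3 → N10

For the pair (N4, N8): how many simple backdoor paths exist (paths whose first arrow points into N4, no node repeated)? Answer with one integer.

A backdoor path from N4 to N8 is any simple undirected path whose first edge points into N4 (i.e. leaves N4 via a parent).
Parents of N4: {N3, N5, N6, N7}.
Enumerating:
  P1: N4 <- N6 -> N8
  P2: N4 <- N7 <- N6 -> N8
  P3: N4 <- N5 -> N3 -> N8
  P4: N4 <- N5 -> N8
  P5: N4 <- N3 <- N5 -> N8
  P6: N4 <- N3 -> N8
That exhausts the simple backdoor paths. Count: 6.

6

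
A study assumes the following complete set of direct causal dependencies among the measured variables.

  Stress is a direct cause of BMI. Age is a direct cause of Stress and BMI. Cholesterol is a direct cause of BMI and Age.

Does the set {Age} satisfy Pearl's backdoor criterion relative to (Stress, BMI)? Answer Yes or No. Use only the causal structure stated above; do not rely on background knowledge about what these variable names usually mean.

Backdoor paths from Stress to BMI (paths whose first edge points into Stress):
  P1: Stress <- Age <- Cholesterol -> BMI
  P2: Stress <- Age -> BMI
Condition 1 (no descendant of Stress in the set): holds — descendants of Stress are {BMI}; none are in {Age}.
Condition 2 (every backdoor path blocked by {Age}):
  P1: blocked at chain node Age ∈ conditioning set.
  P2: blocked at fork node Age ∈ conditioning set.
{Age} satisfies the backdoor criterion.

Yes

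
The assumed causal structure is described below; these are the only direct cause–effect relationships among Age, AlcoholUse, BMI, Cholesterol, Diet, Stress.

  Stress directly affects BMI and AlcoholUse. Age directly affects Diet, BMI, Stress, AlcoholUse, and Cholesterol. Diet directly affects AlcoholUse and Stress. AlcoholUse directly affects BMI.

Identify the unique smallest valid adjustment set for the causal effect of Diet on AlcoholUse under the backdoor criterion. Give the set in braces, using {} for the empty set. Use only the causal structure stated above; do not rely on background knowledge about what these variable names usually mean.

Variables eligible for adjustment (non-descendants of Diet, excluding Diet and AlcoholUse): {Age, Cholesterol}.
Backdoor paths from Diet to AlcoholUse:
  P1: Diet <- Age -> Stress -> AlcoholUse
  P2: Diet <- Age -> Stress -> BMI <- AlcoholUse
  P3: Diet <- Age -> AlcoholUse
  P4: Diet <- Age -> BMI <- Stress -> AlcoholUse
  P5: Diet <- Age -> BMI <- AlcoholUse
The empty set is not sufficient: P1 (Diet <- Age -> Stress -> AlcoholUse) has no collider blocking it and no conditioned non-collider, so it is open.
Try {Age}:
  P1: blocked at fork node Age ∈ conditioning set.
  P2: blocked at fork node Age ∈ conditioning set.
  P3: blocked at fork node Age ∈ conditioning set.
  P4: blocked at fork node Age ∈ conditioning set.
  P5: blocked at fork node Age ∈ conditioning set.
{Age} contains no descendant of Diet and blocks every backdoor path.
No other singleton works — e.g. {Cholesterol} leaves P1 open — so {Age} is the unique smallest valid adjustment set.

{Age}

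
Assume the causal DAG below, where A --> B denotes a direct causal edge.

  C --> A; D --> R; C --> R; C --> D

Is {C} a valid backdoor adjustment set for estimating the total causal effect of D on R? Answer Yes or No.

Backdoor paths from D to R (paths whose first edge points into D):
  P1: D <- C -> R
Condition 1 (no descendant of D in the set): holds — descendants of D are {R}; none are in {C}.
Condition 2 (every backdoor path blocked by {C}):
  P1: blocked at fork node C ∈ conditioning set.
{C} satisfies the backdoor criterion.

Yes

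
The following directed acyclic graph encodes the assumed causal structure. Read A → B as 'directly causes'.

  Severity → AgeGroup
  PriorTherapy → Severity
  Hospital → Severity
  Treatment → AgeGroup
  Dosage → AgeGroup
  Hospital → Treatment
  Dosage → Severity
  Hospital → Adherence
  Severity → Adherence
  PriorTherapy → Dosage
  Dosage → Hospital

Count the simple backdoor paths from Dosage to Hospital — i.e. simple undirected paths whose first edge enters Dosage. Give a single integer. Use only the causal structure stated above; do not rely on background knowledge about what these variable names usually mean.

A backdoor path from Dosage to Hospital is any simple undirected path whose first edge points into Dosage (i.e. leaves Dosage via a parent).
Parents of Dosage: {PriorTherapy}.
Enumerating:
  P1: Dosage <- PriorTherapy -> Severity <- Hospital
  P2: Dosage <- PriorTherapy -> Severity -> Adherence <- Hospital
  P3: Dosage <- PriorTherapy -> Severity -> AgeGroup <- Treatment <- Hospital
That exhausts the simple backdoor paths. Count: 3.

3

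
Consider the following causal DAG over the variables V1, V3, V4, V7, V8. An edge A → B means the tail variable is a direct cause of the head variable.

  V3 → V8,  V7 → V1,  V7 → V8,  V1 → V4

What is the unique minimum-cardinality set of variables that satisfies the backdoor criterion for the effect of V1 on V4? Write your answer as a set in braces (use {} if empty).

{}

Variables eligible for adjustment (non-descendants of V1, excluding V1 and V4): {V3, V7, V8}.
Backdoor paths from V1 to V4:
  (none)
With no backdoor paths the empty set already satisfies the criterion, and it is trivially minimal.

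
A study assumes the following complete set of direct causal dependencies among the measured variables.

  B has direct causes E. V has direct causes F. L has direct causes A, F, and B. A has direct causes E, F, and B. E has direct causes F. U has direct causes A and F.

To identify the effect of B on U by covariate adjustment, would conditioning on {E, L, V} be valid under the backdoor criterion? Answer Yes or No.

Backdoor paths from B to U (paths whose first edge points into B):
  P1: B <- E <- F -> A -> U
  P2: B <- E <- F -> U
  P3: B <- E <- F -> L <- A -> U
  P4: B <- E -> A <- F -> U
  P5: B <- E -> A -> U
  P6: B <- E -> A -> L <- F -> U
Condition 1 (no descendant of B in the set): FAILS — L is a descendant of B.
Condition 2 (every backdoor path blocked by {E, L, V}):
  P1: blocked at chain node E ∈ conditioning set.
  P2: blocked at chain node E ∈ conditioning set.
  P3: blocked at chain node E ∈ conditioning set.
  P4: blocked at fork node E ∈ conditioning set.
  P5: blocked at fork node E ∈ conditioning set.
  P6: blocked at fork node E ∈ conditioning set.
{E, L, V} does not satisfy the backdoor criterion.

No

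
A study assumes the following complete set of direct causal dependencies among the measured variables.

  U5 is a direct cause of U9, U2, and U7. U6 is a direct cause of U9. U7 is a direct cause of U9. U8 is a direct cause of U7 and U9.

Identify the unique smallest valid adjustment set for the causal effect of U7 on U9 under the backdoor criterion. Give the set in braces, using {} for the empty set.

{U5, U8}

Variables eligible for adjustment (non-descendants of U7, excluding U7 and U9): {U2, U5, U6, U8}.
Backdoor paths from U7 to U9:
  P1: U7 <- U8 -> U9
  P2: U7 <- U5 -> U9
The empty set is not sufficient: P1 (U7 <- U8 -> U9) has no collider blocking it and no conditioned non-collider, so it is open.
Try {U5, U8}:
  P1: blocked at fork node U8 ∈ conditioning set.
  P2: blocked at fork node U5 ∈ conditioning set.
{U5, U8} contains no descendant of U7 and blocks every backdoor path.
Every element of {U5, U8} is needed (dropping U5 leaves P2 open; dropping U8 leaves P1 open), so no proper subset is valid.
Among all size-2 subsets of the eligible variables, only {U5, U8} blocks every backdoor path, so it is the unique smallest valid adjustment set.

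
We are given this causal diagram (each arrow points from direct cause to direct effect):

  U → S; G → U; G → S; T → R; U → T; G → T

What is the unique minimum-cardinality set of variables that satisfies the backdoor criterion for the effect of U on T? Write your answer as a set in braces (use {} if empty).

Variables eligible for adjustment (non-descendants of U, excluding U and T): {G}.
Backdoor paths from U to T:
  P1: U <- G -> T
The empty set is not sufficient: P1 (U <- G -> T) has no collider blocking it and no conditioned non-collider, so it is open.
Try {G}:
  P1: blocked at fork node G ∈ conditioning set.
{G} contains no descendant of U and blocks every backdoor path.
{G} is the unique smallest valid adjustment set.

{G}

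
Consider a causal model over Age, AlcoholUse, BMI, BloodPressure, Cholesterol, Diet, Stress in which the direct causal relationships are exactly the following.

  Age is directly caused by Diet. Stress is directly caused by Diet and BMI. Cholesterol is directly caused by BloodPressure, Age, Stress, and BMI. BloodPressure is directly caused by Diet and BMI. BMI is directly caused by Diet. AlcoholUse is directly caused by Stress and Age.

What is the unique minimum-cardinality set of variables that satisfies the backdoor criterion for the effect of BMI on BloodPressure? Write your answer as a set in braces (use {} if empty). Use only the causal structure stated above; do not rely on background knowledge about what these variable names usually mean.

Variables eligible for adjustment (non-descendants of BMI, excluding BMI and BloodPressure): {Age, Diet}.
Backdoor paths from BMI to BloodPressure:
  P1: BMI <- Diet -> Stress -> AlcoholUse <- Age -> Cholesterol <- BloodPressure
  P2: BMI <- Diet -> Stress -> Cholesterol <- BloodPressure
  P3: BMI <- Diet -> BloodPressure
  P4: BMI <- Diet -> Age -> AlcoholUse <- Stress -> Cholesterol <- BloodPressure
  P5: BMI <- Diet -> Age -> Cholesterol <- BloodPressure
The empty set is not sufficient: P3 (BMI <- Diet -> BloodPressure) has no collider blocking it and no conditioned non-collider, so it is open.
Try {Diet}:
  P1: blocked at fork node Diet ∈ conditioning set.
  P2: blocked at fork node Diet ∈ conditioning set.
  P3: blocked at fork node Diet ∈ conditioning set.
  P4: blocked at fork node Diet ∈ conditioning set.
  P5: blocked at fork node Diet ∈ conditioning set.
{Diet} contains no descendant of BMI and blocks every backdoor path.
No other singleton works — e.g. {Age} leaves P3 open — so {Diet} is the unique smallest valid adjustment set.

{Diet}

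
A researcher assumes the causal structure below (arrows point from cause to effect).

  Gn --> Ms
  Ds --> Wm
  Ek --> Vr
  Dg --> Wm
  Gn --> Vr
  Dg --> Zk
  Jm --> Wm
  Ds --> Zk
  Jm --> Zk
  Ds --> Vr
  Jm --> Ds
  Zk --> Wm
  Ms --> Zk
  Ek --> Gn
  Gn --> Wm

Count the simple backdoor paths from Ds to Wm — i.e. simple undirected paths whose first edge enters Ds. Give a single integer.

4

A backdoor path from Ds to Wm is any simple undirected path whose first edge points into Ds (i.e. leaves Ds via a parent).
Parents of Ds: {Jm}.
Enumerating:
  P1: Ds <- Jm -> Zk <- Dg -> Wm
  P2: Ds <- Jm -> Zk <- Ms <- Gn -> Wm
  P3: Ds <- Jm -> Zk -> Wm
  P4: Ds <- Jm -> Wm
That exhausts the simple backdoor paths. Count: 4.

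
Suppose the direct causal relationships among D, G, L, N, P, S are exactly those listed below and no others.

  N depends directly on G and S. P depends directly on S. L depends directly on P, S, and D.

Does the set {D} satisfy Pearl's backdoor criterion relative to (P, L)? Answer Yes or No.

Backdoor paths from P to L (paths whose first edge points into P):
  P1: P <- S -> L
Condition 1 (no descendant of P in the set): holds — descendants of P are {L}; none are in {D}.
Condition 2 (every backdoor path blocked by {D}):
  P1: open — no interior node is in the conditioning set.
{D} does not satisfy the backdoor criterion.

No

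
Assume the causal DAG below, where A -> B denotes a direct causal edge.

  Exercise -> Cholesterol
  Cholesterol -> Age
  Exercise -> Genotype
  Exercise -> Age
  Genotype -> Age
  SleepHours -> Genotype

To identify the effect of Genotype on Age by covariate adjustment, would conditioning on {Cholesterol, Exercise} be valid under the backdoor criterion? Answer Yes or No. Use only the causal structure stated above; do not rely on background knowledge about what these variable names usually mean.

Backdoor paths from Genotype to Age (paths whose first edge points into Genotype):
  P1: Genotype <- Exercise -> Cholesterol -> Age
  P2: Genotype <- Exercise -> Age
Condition 1 (no descendant of Genotype in the set): holds — descendants of Genotype are {Age}; none are in {Cholesterol, Exercise}.
Condition 2 (every backdoor path blocked by {Cholesterol, Exercise}):
  P1: blocked at fork node Exercise ∈ conditioning set.
  P2: blocked at fork node Exercise ∈ conditioning set.
{Cholesterol, Exercise} satisfies the backdoor criterion.

Yes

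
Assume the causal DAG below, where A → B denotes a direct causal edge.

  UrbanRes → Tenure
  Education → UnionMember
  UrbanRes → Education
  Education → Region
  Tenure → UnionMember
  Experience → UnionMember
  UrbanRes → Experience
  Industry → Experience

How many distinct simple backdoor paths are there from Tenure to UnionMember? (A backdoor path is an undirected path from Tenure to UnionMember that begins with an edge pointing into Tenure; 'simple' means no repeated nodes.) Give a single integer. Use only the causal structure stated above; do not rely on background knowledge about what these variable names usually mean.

2

A backdoor path from Tenure to UnionMember is any simple undirected path whose first edge points into Tenure (i.e. leaves Tenure via a parent).
Parents of Tenure: {UrbanRes}.
Enumerating:
  P1: Tenure <- UrbanRes -> Education -> UnionMember
  P2: Tenure <- UrbanRes -> Experience -> UnionMember
That exhausts the simple backdoor paths. Count: 2.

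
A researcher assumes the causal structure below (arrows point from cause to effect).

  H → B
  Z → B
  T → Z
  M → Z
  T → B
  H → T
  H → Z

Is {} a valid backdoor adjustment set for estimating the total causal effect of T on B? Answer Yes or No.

No

Backdoor paths from T to B (paths whose first edge points into T):
  P1: T <- H -> Z -> B
  P2: T <- H -> B
Condition 1 (no descendant of T in the set): holds — descendants of T are {B, Z}; none are in {}.
Condition 2 (every backdoor path blocked by {}):
  P1: open — no interior node is in the conditioning set.
  P2: open — no interior node is in the conditioning set.
{} does not satisfy the backdoor criterion.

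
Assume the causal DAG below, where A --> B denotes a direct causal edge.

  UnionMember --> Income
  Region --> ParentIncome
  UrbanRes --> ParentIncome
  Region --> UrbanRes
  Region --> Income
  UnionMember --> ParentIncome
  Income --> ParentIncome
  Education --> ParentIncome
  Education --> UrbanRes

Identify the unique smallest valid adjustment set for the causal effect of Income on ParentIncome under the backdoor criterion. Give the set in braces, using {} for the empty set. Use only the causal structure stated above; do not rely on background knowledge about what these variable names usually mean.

Variables eligible for adjustment (non-descendants of Income, excluding Income and ParentIncome): {Education, Region, UnionMember, UrbanRes}.
Backdoor paths from Income to ParentIncome:
  P1: Income <- Region -> UrbanRes <- Education -> ParentIncome
  P2: Income <- Region -> UrbanRes -> ParentIncome
  P3: Income <- Region -> ParentIncome
  P4: Income <- UnionMember -> ParentIncome
The empty set is not sufficient: P2 (Income <- Region -> UrbanRes -> ParentIncome) has no collider blocking it and no conditioned non-collider, so it is open.
Try {Region, UnionMember}:
  P1: blocked at fork node Region ∈ conditioning set.
  P2: blocked at fork node Region ∈ conditioning set.
  P3: blocked at fork node Region ∈ conditioning set.
  P4: blocked at fork node UnionMember ∈ conditioning set.
{Region, UnionMember} contains no descendant of Income and blocks every backdoor path.
Every element of {Region, UnionMember} is needed (dropping Region leaves P2 open; dropping UnionMember leaves P4 open), so no proper subset is valid.
Among all size-2 subsets of the eligible variables, only {Region, UnionMember} blocks every backdoor path, so it is the unique smallest valid adjustment set.

{Region, UnionMember}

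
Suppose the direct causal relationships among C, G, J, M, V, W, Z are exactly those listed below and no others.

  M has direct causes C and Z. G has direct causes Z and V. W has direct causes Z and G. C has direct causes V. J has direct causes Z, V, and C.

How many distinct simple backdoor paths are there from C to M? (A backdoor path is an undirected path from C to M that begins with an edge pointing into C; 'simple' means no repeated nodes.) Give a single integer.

3

A backdoor path from C to M is any simple undirected path whose first edge points into C (i.e. leaves C via a parent).
Parents of C: {V}.
Enumerating:
  P1: C <- V -> G <- Z -> M
  P2: C <- V -> G -> W <- Z -> M
  P3: C <- V -> J <- Z -> M
That exhausts the simple backdoor paths. Count: 3.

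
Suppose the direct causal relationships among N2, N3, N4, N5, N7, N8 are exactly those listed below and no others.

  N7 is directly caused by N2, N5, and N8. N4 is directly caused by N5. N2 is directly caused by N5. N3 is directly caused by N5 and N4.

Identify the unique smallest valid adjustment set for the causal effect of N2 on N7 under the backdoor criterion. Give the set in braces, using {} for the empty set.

Variables eligible for adjustment (non-descendants of N2, excluding N2 and N7): {N3, N4, N5, N8}.
Backdoor paths from N2 to N7:
  P1: N2 <- N5 -> N7
The empty set is not sufficient: P1 (N2 <- N5 -> N7) has no collider blocking it and no conditioned non-collider, so it is open.
Try {N5}:
  P1: blocked at fork node N5 ∈ conditioning set.
{N5} contains no descendant of N2 and blocks every backdoor path.
No other singleton works — e.g. {N8} leaves P1 open — so {N5} is the unique smallest valid adjustment set.

{N5}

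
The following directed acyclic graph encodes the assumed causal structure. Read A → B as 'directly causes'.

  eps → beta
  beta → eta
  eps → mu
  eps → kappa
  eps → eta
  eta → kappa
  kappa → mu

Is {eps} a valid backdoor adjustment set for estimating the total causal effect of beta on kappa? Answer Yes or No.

Yes

Backdoor paths from beta to kappa (paths whose first edge points into beta):
  P1: beta <- eps -> eta -> kappa
  P2: beta <- eps -> kappa
  P3: beta <- eps -> mu <- kappa
Condition 1 (no descendant of beta in the set): holds — descendants of beta are {eta, kappa, mu}; none are in {eps}.
Condition 2 (every backdoor path blocked by {eps}):
  P1: blocked at fork node eps ∈ conditioning set.
  P2: blocked at fork node eps ∈ conditioning set.
  P3: blocked at fork node eps ∈ conditioning set.
{eps} satisfies the backdoor criterion.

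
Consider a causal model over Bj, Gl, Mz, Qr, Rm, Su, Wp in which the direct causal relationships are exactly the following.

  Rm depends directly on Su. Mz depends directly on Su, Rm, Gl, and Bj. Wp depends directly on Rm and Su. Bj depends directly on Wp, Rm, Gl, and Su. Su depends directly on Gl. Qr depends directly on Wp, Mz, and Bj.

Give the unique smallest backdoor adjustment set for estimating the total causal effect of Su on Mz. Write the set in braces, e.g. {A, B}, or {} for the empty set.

{Gl}

Variables eligible for adjustment (non-descendants of Su, excluding Su and Mz): {Gl}.
Backdoor paths from Su to Mz:
  P1: Su <- Gl -> Bj <- Rm -> Wp -> Qr <- Mz
  P2: Su <- Gl -> Bj <- Rm -> Mz
  P3: Su <- Gl -> Bj <- Wp <- Rm -> Mz
  P4: Su <- Gl -> Bj <- Wp -> Qr <- Mz
  P5: Su <- Gl -> Bj -> Mz
  P6: Su <- Gl -> Bj -> Qr <- Wp <- Rm -> Mz
  P7: Su <- Gl -> Bj -> Qr <- Mz
  P8: Su <- Gl -> Mz
The empty set is not sufficient: P5 (Su <- Gl -> Bj -> Mz) has no collider blocking it and no conditioned non-collider, so it is open.
Try {Gl}:
  P1: blocked at fork node Gl ∈ conditioning set.
  P2: blocked at fork node Gl ∈ conditioning set.
  P3: blocked at fork node Gl ∈ conditioning set.
  P4: blocked at fork node Gl ∈ conditioning set.
  P5: blocked at fork node Gl ∈ conditioning set.
  P6: blocked at fork node Gl ∈ conditioning set.
  P7: blocked at fork node Gl ∈ conditioning set.
  P8: blocked at fork node Gl ∈ conditioning set.
{Gl} contains no descendant of Su and blocks every backdoor path.
{Gl} is the unique smallest valid adjustment set.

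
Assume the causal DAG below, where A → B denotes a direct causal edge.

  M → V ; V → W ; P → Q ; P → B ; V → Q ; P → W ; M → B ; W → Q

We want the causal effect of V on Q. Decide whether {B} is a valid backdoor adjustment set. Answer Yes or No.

Backdoor paths from V to Q (paths whose first edge points into V):
  P1: V <- M -> B <- P -> W -> Q
  P2: V <- M -> B <- P -> Q
Condition 1 (no descendant of V in the set): holds — descendants of V are {Q, W}; none are in {B}.
Condition 2 (every backdoor path blocked by {B}):
  P1: open — collider(s) B are conditioned on (or have a conditioned descendant) and no non-collider on the path is in the set.
  P2: open — collider(s) B are conditioned on (or have a conditioned descendant) and no non-collider on the path is in the set.
{B} does not satisfy the backdoor criterion.

No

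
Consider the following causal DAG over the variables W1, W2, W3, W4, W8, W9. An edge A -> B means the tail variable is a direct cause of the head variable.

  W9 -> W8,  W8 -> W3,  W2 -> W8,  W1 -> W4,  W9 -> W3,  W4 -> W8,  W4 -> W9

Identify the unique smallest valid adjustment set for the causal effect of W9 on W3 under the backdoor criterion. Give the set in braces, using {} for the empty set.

Variables eligible for adjustment (non-descendants of W9, excluding W9 and W3): {W1, W2, W4}.
Backdoor paths from W9 to W3:
  P1: W9 <- W4 -> W8 -> W3
The empty set is not sufficient: P1 (W9 <- W4 -> W8 -> W3) has no collider blocking it and no conditioned non-collider, so it is open.
Try {W4}:
  P1: blocked at fork node W4 ∈ conditioning set.
{W4} contains no descendant of W9 and blocks every backdoor path.
No other singleton works — e.g. {W1} leaves P1 open — so {W4} is the unique smallest valid adjustment set.

{W4}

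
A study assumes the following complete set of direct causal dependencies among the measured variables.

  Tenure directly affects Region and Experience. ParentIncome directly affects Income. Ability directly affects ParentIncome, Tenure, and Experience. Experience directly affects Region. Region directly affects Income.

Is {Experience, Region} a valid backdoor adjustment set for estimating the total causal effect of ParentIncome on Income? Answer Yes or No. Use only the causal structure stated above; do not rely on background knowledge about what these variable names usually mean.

Backdoor paths from ParentIncome to Income (paths whose first edge points into ParentIncome):
  P1: ParentIncome <- Ability -> Tenure -> Experience -> Region -> Income
  P2: ParentIncome <- Ability -> Tenure -> Region -> Income
  P3: ParentIncome <- Ability -> Experience <- Tenure -> Region -> Income
  P4: ParentIncome <- Ability -> Experience -> Region -> Income
Condition 1 (no descendant of ParentIncome in the set): holds — descendants of ParentIncome are {Income}; none are in {Experience, Region}.
Condition 2 (every backdoor path blocked by {Experience, Region}):
  P1: blocked at chain node Experience ∈ conditioning set.
  P2: blocked at chain node Region ∈ conditioning set.
  P3: blocked at chain node Region ∈ conditioning set.
  P4: blocked at chain node Experience ∈ conditioning set.
{Experience, Region} satisfies the backdoor criterion.

Yes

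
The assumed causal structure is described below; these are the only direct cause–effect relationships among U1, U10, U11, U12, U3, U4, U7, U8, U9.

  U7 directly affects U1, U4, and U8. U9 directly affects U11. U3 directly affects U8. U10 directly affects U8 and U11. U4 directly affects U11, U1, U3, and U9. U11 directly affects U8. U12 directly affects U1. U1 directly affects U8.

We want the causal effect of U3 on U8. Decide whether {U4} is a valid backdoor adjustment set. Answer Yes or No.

Yes

Backdoor paths from U3 to U8 (paths whose first edge points into U3):
  P1: U3 <- U4 <- U7 -> U1 -> U8
  P2: U3 <- U4 <- U7 -> U8
  P3: U3 <- U4 -> U9 -> U11 <- U10 -> U8
  P4: U3 <- U4 -> U9 -> U11 -> U8
  P5: U3 <- U4 -> U1 <- U7 -> U8
  P6: U3 <- U4 -> U1 -> U8
  P7: U3 <- U4 -> U11 <- U10 -> U8
  P8: U3 <- U4 -> U11 -> U8
Condition 1 (no descendant of U3 in the set): holds — descendants of U3 are {U8}; none are in {U4}.
Condition 2 (every backdoor path blocked by {U4}):
  P1: blocked at chain node U4 ∈ conditioning set.
  P2: blocked at chain node U4 ∈ conditioning set.
  P3: blocked at fork node U4 ∈ conditioning set.
  P4: blocked at fork node U4 ∈ conditioning set.
  P5: blocked at fork node U4 ∈ conditioning set.
  P6: blocked at fork node U4 ∈ conditioning set.
  P7: blocked at fork node U4 ∈ conditioning set.
  P8: blocked at fork node U4 ∈ conditioning set.
{U4} satisfies the backdoor criterion.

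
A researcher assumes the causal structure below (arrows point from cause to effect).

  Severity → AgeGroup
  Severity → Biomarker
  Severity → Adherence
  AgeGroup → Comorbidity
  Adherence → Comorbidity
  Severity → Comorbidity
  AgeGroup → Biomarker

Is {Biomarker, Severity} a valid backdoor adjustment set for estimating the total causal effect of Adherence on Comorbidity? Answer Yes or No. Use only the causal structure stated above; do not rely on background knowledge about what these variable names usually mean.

Backdoor paths from Adherence to Comorbidity (paths whose first edge points into Adherence):
  P1: Adherence <- Severity -> AgeGroup -> Comorbidity
  P2: Adherence <- Severity -> Biomarker <- AgeGroup -> Comorbidity
  P3: Adherence <- Severity -> Comorbidity
Condition 1 (no descendant of Adherence in the set): holds — descendants of Adherence are {Comorbidity}; none are in {Biomarker, Severity}.
Condition 2 (every backdoor path blocked by {Biomarker, Severity}):
  P1: blocked at fork node Severity ∈ conditioning set.
  P2: blocked at fork node Severity ∈ conditioning set.
  P3: blocked at fork node Severity ∈ conditioning set.
{Biomarker, Severity} satisfies the backdoor criterion.

Yes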